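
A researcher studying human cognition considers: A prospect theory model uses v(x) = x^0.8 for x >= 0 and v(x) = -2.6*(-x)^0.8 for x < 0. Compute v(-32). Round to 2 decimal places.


Since x = -32 < 0, use v(x) = -lambda*(-x)^alpha
(-x) = 32
32^0.8 = 16.0
v(-32) = -2.6 * 16.0
= -41.60


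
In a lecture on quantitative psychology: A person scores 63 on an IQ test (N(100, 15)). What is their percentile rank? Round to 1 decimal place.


z = (IQ - mean) / SD
z = (63 - 100) / 15 = -2.4667
Percentile = Phi(-2.4667) * 100
Phi(-2.4667) = 0.006818
= 0.7


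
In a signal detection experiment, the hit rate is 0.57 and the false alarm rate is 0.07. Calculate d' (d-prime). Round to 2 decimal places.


d' = z(HR) - z(FAR)
z(0.57) = 0.1764
z(0.07) = -1.4758
d' = 0.1764 - -1.4758
= 1.65


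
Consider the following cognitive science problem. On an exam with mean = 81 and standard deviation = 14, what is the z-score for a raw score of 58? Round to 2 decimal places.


z = (X - mu) / sigma
= (58 - 81) / 14
= -23 / 14
= -1.64


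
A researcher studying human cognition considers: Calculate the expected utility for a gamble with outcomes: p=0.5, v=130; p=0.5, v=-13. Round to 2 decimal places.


EU = sum(p_i * v_i)
0.5 * 130 = 65.0
0.5 * -13 = -6.5
EU = 65.0 + -6.5
= 58.50


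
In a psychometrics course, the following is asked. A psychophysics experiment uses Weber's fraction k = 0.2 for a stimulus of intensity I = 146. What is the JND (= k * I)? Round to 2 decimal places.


JND = k * I
JND = 0.2 * 146
= 29.20


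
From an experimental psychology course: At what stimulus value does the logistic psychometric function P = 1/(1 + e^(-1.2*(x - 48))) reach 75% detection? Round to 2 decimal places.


At P = 0.75: 0.75 = 1/(1 + e^(-k*(x-x0)))
Solving: e^(-k*(x-x0)) = 1/3
x = x0 + ln(3)/k
ln(3) = 1.0986
x = 48 + 1.0986/1.2
= 48 + 0.9155
= 48.92


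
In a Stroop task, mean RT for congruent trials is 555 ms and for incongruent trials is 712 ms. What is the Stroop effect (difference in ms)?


Stroop effect = RT(incongruent) - RT(congruent)
= 712 - 555
= 157 ms


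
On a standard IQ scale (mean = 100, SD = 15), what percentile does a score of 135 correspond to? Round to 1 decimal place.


z = (IQ - mean) / SD
z = (135 - 100) / 15 = 2.3333
Percentile = Phi(2.3333) * 100
Phi(2.3333) = 0.990184
= 99.0


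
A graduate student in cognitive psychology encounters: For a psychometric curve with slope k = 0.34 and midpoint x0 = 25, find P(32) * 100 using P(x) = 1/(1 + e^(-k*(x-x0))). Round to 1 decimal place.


P(x) = 1/(1 + e^(-0.34*(32 - 25)))
Exponent = -0.34 * 7 = -2.38
e^(-2.38) = 0.092551
P = 1/(1 + 0.092551) = 0.915289
Percentage = 91.5


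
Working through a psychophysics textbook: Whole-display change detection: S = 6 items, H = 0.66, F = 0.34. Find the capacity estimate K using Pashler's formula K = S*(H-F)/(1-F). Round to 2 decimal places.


K = S * (H - F) / (1 - F)
H - F = 0.32
1 - F = 0.66
K = 6 * 0.32 / 0.66
= 2.91


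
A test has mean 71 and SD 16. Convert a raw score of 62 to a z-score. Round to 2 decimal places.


z = (X - mu) / sigma
= (62 - 71) / 16
= -9 / 16
= -0.56


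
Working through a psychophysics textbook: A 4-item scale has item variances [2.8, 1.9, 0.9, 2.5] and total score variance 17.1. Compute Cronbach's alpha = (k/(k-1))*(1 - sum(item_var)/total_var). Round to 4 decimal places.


alpha = (k/(k-1)) * (1 - sum(s_i^2)/s_total^2)
sum(item variances) = 8.1
k/(k-1) = 4/3 = 1.333333
1 - 8.1/17.1 = 1 - 0.473684 = 0.526316
alpha = 1.333333 * 0.526316
= 0.7018


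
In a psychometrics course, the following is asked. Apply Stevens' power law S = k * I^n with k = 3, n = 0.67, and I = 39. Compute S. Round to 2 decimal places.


S = 3 * 39^0.67
39^0.67 = 11.6416
S = 3 * 11.6416
= 34.92


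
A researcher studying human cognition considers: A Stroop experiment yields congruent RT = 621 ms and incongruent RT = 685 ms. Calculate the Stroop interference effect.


Stroop effect = RT(incongruent) - RT(congruent)
= 685 - 621
= 64 ms


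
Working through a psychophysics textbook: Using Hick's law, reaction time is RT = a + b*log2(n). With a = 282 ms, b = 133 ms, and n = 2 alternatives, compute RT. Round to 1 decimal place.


RT = 282 + 133 * log2(2)
log2(2) = 1.0
RT = 282 + 133 * 1.0
= 282 + 133.0
= 415.0 ms


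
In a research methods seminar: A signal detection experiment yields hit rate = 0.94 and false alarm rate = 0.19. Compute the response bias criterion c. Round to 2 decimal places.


c = -0.5 * (z(HR) + z(FAR))
z(0.94) = 1.5548
z(0.19) = -0.8779
c = -0.5 * (1.5548 + -0.8779)
= -0.5 * 0.6769
= -0.34


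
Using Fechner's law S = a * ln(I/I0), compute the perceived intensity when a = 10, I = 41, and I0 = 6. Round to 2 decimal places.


S = 10 * ln(41/6)
I/I0 = 6.833333
ln(6.833333) = 1.9218
S = 10 * 1.9218
= 19.22


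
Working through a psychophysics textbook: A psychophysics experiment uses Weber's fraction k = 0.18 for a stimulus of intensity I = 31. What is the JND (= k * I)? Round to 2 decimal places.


JND = k * I
JND = 0.18 * 31
= 5.58


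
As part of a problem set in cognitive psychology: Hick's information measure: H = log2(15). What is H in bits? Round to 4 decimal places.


H = log2(n)
H = log2(15)
= 3.9069


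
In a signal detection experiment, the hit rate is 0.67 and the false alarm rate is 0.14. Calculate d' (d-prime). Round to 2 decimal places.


d' = z(HR) - z(FAR)
z(0.67) = 0.4399
z(0.14) = -1.0803
d' = 0.4399 - -1.0803
= 1.52


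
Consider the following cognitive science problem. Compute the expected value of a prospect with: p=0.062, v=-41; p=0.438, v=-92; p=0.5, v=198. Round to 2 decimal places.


EU = sum(p_i * v_i)
0.062 * -41 = -2.542
0.438 * -92 = -40.296
0.5 * 198 = 99.0
EU = -2.542 + -40.296 + 99.0
= 56.16


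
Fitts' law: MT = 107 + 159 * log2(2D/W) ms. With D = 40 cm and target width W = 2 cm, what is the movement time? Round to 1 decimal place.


MT = 107 + 159 * log2(2*40/2)
2D/W = 40.0
log2(40.0) = 5.3219
MT = 107 + 159 * 5.3219
= 953.2 ms


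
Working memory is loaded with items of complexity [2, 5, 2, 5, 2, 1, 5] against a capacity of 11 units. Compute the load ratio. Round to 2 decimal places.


Total complexity = 2 + 5 + 2 + 5 + 2 + 1 + 5 = 22
Load = total / capacity = 22 / 11
= 2.00


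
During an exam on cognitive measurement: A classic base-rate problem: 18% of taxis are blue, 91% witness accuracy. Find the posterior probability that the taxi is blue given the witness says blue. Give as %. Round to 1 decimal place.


P(blue | says blue) = P(says blue | blue)*P(blue) / [P(says blue | blue)*P(blue) + P(says blue | not blue)*P(not blue)]
Numerator = 0.91 * 0.18 = 0.1638
False identification = 0.09 * 0.82 = 0.0738
P = 0.1638 / (0.1638 + 0.0738)
= 0.1638 / 0.2376
As percentage = 68.9


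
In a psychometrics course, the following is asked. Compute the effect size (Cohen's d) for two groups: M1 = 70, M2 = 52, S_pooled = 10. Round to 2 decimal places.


Cohen's d = (M1 - M2) / S_pooled
= (70 - 52) / 10
= 18 / 10
= 1.80


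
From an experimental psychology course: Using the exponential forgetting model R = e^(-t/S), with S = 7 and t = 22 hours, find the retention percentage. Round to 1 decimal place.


R = e^(-t/S)
-t/S = -22/7 = -3.142857
R = e^(-3.142857) = 0.043159
Percentage = 0.043159 * 100
= 4.3


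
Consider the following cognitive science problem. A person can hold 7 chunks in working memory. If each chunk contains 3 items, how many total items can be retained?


Total items = chunks * items_per_chunk
= 7 * 3
= 21


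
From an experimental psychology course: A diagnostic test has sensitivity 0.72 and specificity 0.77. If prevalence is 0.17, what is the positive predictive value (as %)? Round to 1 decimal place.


PPV = (sens * prev) / (sens * prev + (1-spec) * (1-prev))
Numerator = 0.72 * 0.17 = 0.1224
P(positive and no disease) = (1 - spec) * (1 - prev) = (1 - 0.77) * (1 - 0.17) = 0.1909
Denominator = 0.1224 + 0.1909 = 0.3133
PPV = 0.1224 / 0.3133 = 0.39068
As percentage = 39.1


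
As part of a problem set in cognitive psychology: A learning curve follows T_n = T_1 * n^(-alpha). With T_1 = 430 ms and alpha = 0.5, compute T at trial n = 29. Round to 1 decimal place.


T_n = 430 * 29^(-0.5)
29^(-0.5) = 0.185695
T_n = 430 * 0.185695
= 79.8 ms


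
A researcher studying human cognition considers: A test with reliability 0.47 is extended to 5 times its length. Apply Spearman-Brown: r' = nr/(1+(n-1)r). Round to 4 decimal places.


r_new = n*r / (1 + (n-1)*r)
Numerator = 5 * 0.47 = 2.35
Denominator = 1 + 4 * 0.47 = 2.88
r_new = 2.35 / 2.88
= 0.8160


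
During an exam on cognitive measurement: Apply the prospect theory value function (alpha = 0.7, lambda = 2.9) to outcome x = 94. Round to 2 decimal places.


Since x = 94 >= 0, use v(x) = x^0.7
94^0.7 = 24.0541
v(94) = 24.05


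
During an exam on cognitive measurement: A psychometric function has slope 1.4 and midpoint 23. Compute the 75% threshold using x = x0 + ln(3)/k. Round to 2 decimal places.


At P = 0.75: 0.75 = 1/(1 + e^(-k*(x-x0)))
Solving: e^(-k*(x-x0)) = 1/3
x = x0 + ln(3)/k
ln(3) = 1.0986
x = 23 + 1.0986/1.4
= 23 + 0.7847
= 23.78


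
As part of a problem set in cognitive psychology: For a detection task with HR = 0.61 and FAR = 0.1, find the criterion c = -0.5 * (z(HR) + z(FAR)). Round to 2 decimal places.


c = -0.5 * (z(HR) + z(FAR))
z(0.61) = 0.2793
z(0.1) = -1.2816
c = -0.5 * (0.2793 + -1.2816)
= -0.5 * -1.0023
= 0.50


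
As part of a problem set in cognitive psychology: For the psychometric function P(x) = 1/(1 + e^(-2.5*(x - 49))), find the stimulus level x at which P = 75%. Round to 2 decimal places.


At P = 0.75: 0.75 = 1/(1 + e^(-k*(x-x0)))
Solving: e^(-k*(x-x0)) = 1/3
x = x0 + ln(3)/k
ln(3) = 1.0986
x = 49 + 1.0986/2.5
= 49 + 0.4394
= 49.44


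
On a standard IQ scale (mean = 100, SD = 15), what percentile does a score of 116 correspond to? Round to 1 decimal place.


z = (IQ - mean) / SD
z = (116 - 100) / 15 = 1.0667
Percentile = Phi(1.0667) * 100
Phi(1.0667) = 0.856946
= 85.7


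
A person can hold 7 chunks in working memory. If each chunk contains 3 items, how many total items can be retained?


Total items = chunks * items_per_chunk
= 7 * 3
= 21


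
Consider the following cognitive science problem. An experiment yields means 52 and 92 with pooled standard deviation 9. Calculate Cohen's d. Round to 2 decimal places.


Cohen's d = (M1 - M2) / S_pooled
= (52 - 92) / 9
= -40 / 9
= -4.44


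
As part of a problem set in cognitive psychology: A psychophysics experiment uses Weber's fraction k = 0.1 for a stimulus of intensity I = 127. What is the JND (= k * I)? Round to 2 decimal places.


JND = k * I
JND = 0.1 * 127
= 12.70


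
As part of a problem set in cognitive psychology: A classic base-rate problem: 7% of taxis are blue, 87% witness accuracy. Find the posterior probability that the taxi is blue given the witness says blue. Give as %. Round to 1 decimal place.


P(blue | says blue) = P(says blue | blue)*P(blue) / [P(says blue | blue)*P(blue) + P(says blue | not blue)*P(not blue)]
Numerator = 0.87 * 0.07 = 0.0609
False identification = 0.13 * 0.93 = 0.1209
P = 0.0609 / (0.0609 + 0.1209)
= 0.0609 / 0.1818
As percentage = 33.5


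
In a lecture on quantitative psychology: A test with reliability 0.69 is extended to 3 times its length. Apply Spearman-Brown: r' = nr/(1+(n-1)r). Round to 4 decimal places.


r_new = n*r / (1 + (n-1)*r)
Numerator = 3 * 0.69 = 2.07
Denominator = 1 + 2 * 0.69 = 2.38
r_new = 2.07 / 2.38
= 0.8697


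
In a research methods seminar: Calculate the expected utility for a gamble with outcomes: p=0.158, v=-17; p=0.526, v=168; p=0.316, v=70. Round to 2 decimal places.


EU = sum(p_i * v_i)
0.158 * -17 = -2.686
0.526 * 168 = 88.368
0.316 * 70 = 22.12
EU = -2.686 + 88.368 + 22.12
= 107.80


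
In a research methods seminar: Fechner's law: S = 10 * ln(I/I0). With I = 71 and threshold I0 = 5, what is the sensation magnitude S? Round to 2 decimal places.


S = 10 * ln(71/5)
I/I0 = 14.2
ln(14.2) = 2.6532
S = 10 * 2.6532
= 26.53


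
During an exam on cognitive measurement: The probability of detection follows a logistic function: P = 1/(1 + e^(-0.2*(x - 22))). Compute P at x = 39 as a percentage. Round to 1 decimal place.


P(x) = 1/(1 + e^(-0.2*(39 - 22)))
Exponent = -0.2 * 17 = -3.4
e^(-3.4) = 0.033373
P = 1/(1 + 0.033373) = 0.967705
Percentage = 96.8


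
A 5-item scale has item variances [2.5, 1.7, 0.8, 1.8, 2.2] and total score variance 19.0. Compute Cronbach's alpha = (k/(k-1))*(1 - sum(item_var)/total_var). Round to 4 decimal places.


alpha = (k/(k-1)) * (1 - sum(s_i^2)/s_total^2)
sum(item variances) = 9.0
k/(k-1) = 5/4 = 1.25
1 - 9.0/19.0 = 1 - 0.473684 = 0.526316
alpha = 1.25 * 0.526316
= 0.6579


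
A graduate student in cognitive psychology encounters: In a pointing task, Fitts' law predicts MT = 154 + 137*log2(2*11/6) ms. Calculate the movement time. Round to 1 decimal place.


MT = 154 + 137 * log2(2*11/6)
2D/W = 3.666667
log2(3.666667) = 1.8745
MT = 154 + 137 * 1.8745
= 410.8 ms


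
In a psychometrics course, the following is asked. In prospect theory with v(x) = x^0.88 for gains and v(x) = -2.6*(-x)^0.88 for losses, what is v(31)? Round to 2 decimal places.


Since x = 31 >= 0, use v(x) = x^0.88
31^0.88 = 20.5304
v(31) = 20.53


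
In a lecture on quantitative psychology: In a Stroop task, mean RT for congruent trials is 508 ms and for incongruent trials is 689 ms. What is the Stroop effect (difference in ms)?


Stroop effect = RT(incongruent) - RT(congruent)
= 689 - 508
= 181 ms


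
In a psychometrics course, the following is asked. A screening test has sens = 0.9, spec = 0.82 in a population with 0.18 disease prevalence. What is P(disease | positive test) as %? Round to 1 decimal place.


PPV = (sens * prev) / (sens * prev + (1-spec) * (1-prev))
Numerator = 0.9 * 0.18 = 0.162
P(positive and no disease) = (1 - spec) * (1 - prev) = (1 - 0.82) * (1 - 0.18) = 0.1476
Denominator = 0.162 + 0.1476 = 0.3096
PPV = 0.162 / 0.3096 = 0.523256
As percentage = 52.3


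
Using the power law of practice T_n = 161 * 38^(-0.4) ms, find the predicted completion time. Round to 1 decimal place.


T_n = 161 * 38^(-0.4)
38^(-0.4) = 0.233392
T_n = 161 * 0.233392
= 37.6 ms


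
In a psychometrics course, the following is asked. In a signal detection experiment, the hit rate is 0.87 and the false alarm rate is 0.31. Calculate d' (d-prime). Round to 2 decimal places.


d' = z(HR) - z(FAR)
z(0.87) = 1.1264
z(0.31) = -0.4959
d' = 1.1264 - -0.4959
= 1.62


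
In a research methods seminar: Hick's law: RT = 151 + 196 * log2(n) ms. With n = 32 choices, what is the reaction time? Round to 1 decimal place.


RT = 151 + 196 * log2(32)
log2(32) = 5.0
RT = 151 + 196 * 5.0
= 151 + 980.0
= 1131.0 ms


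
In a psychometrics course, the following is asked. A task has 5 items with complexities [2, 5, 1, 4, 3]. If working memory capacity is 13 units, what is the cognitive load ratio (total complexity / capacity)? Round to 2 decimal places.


Total complexity = 2 + 5 + 1 + 4 + 3 = 15
Load = total / capacity = 15 / 13
= 1.15


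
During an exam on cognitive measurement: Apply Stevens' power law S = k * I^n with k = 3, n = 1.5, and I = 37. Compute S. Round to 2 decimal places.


S = 3 * 37^1.5
37^1.5 = 225.0622
S = 3 * 225.0622
= 675.19


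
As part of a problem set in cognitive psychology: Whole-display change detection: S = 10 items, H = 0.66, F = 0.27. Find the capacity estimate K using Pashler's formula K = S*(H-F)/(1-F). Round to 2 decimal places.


K = S * (H - F) / (1 - F)
H - F = 0.39
1 - F = 0.73
K = 10 * 0.39 / 0.73
= 5.34


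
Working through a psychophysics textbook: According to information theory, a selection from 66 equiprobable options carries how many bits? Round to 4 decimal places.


H = log2(n)
H = log2(66)
= 6.0444


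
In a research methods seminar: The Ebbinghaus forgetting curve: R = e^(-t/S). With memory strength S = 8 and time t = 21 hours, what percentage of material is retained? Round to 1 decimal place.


R = e^(-t/S)
-t/S = -21/8 = -2.625
R = e^(-2.625) = 0.07244
Percentage = 0.07244 * 100
= 7.2


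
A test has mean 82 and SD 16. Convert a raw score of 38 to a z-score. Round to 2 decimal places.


z = (X - mu) / sigma
= (38 - 82) / 16
= -44 / 16
= -2.75


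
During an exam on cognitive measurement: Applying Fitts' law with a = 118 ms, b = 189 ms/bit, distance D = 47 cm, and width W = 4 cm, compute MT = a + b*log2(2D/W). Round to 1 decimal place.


MT = 118 + 189 * log2(2*47/4)
2D/W = 23.5
log2(23.5) = 4.5546
MT = 118 + 189 * 4.5546
= 978.8 ms


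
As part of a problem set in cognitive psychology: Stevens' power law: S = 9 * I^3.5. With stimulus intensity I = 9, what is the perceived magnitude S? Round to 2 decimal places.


S = 9 * 9^3.5
9^3.5 = 2187.0
S = 9 * 2187.0
= 19683.00


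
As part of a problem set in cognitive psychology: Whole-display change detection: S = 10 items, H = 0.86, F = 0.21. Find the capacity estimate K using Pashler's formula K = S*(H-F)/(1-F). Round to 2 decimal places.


K = S * (H - F) / (1 - F)
H - F = 0.65
1 - F = 0.79
K = 10 * 0.65 / 0.79
= 8.23


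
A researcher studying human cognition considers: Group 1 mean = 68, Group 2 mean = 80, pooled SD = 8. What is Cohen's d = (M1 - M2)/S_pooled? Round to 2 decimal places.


Cohen's d = (M1 - M2) / S_pooled
= (68 - 80) / 8
= -12 / 8
= -1.50


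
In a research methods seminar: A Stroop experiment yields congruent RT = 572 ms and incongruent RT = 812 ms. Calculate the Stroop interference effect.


Stroop effect = RT(incongruent) - RT(congruent)
= 812 - 572
= 240 ms


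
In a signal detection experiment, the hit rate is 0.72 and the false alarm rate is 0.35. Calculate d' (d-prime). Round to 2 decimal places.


d' = z(HR) - z(FAR)
z(0.72) = 0.5828
z(0.35) = -0.3853
d' = 0.5828 - -0.3853
= 0.97


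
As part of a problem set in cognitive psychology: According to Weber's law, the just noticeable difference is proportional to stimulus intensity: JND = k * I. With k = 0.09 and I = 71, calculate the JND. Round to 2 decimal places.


JND = k * I
JND = 0.09 * 71
= 6.39


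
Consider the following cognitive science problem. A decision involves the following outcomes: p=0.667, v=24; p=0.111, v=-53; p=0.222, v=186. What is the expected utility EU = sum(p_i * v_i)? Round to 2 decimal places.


EU = sum(p_i * v_i)
0.667 * 24 = 16.008
0.111 * -53 = -5.883
0.222 * 186 = 41.292
EU = 16.008 + -5.883 + 41.292
= 51.42


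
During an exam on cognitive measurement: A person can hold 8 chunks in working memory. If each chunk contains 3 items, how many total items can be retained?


Total items = chunks * items_per_chunk
= 8 * 3
= 24


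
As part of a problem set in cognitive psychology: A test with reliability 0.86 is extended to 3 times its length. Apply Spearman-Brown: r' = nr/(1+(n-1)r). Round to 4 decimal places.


r_new = n*r / (1 + (n-1)*r)
Numerator = 3 * 0.86 = 2.58
Denominator = 1 + 2 * 0.86 = 2.72
r_new = 2.58 / 2.72
= 0.9485


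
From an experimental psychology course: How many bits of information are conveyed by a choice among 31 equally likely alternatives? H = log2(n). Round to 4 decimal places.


H = log2(n)
H = log2(31)
= 4.9542


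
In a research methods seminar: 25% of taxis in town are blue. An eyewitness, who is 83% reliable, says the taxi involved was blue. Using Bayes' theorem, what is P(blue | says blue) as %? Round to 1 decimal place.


P(blue | says blue) = P(says blue | blue)*P(blue) / [P(says blue | blue)*P(blue) + P(says blue | not blue)*P(not blue)]
Numerator = 0.83 * 0.25 = 0.2075
False identification = 0.17 * 0.75 = 0.1275
P = 0.2075 / (0.2075 + 0.1275)
= 0.2075 / 0.335
As percentage = 61.9


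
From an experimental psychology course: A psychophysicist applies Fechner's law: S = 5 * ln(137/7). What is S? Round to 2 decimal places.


S = 5 * ln(137/7)
I/I0 = 19.571429
ln(19.571429) = 2.9741
S = 5 * 2.9741
= 14.87


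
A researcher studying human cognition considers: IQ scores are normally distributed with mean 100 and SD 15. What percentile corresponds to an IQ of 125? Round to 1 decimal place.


z = (IQ - mean) / SD
z = (125 - 100) / 15 = 1.6667
Percentile = Phi(1.6667) * 100
Phi(1.6667) = 0.952213
= 95.2


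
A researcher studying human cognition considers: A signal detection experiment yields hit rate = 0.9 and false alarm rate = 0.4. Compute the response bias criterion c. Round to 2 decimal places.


c = -0.5 * (z(HR) + z(FAR))
z(0.9) = 1.2816
z(0.4) = -0.2533
c = -0.5 * (1.2816 + -0.2533)
= -0.5 * 1.0283
= -0.51


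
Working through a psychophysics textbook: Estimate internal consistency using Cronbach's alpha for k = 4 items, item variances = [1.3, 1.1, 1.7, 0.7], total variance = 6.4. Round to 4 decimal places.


alpha = (k/(k-1)) * (1 - sum(s_i^2)/s_total^2)
sum(item variances) = 4.8
k/(k-1) = 4/3 = 1.333333
1 - 4.8/6.4 = 1 - 0.75 = 0.25
alpha = 1.333333 * 0.25
= 0.3333


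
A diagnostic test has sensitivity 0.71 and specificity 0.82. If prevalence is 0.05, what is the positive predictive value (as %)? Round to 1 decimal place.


PPV = (sens * prev) / (sens * prev + (1-spec) * (1-prev))
Numerator = 0.71 * 0.05 = 0.0355
P(positive and no disease) = (1 - spec) * (1 - prev) = (1 - 0.82) * (1 - 0.05) = 0.171
Denominator = 0.0355 + 0.171 = 0.2065
PPV = 0.0355 / 0.2065 = 0.171913
As percentage = 17.2


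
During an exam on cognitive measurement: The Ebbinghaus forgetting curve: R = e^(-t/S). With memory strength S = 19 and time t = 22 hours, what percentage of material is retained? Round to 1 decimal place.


R = e^(-t/S)
-t/S = -22/19 = -1.157895
R = e^(-1.157895) = 0.314147
Percentage = 0.314147 * 100
= 31.4


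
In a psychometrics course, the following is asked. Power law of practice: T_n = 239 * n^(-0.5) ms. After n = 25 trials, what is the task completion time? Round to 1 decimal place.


T_n = 239 * 25^(-0.5)
25^(-0.5) = 0.2
T_n = 239 * 0.2
= 47.8 ms


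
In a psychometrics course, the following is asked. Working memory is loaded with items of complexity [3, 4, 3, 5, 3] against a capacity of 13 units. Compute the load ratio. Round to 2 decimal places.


Total complexity = 3 + 4 + 3 + 5 + 3 = 18
Load = total / capacity = 18 / 13
= 1.38


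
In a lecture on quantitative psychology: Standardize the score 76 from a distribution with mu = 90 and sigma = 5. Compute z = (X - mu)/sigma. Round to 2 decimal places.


z = (X - mu) / sigma
= (76 - 90) / 5
= -14 / 5
= -2.80


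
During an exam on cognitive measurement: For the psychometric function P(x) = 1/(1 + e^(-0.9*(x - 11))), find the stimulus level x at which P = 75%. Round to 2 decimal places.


At P = 0.75: 0.75 = 1/(1 + e^(-k*(x-x0)))
Solving: e^(-k*(x-x0)) = 1/3
x = x0 + ln(3)/k
ln(3) = 1.0986
x = 11 + 1.0986/0.9
= 11 + 1.2207
= 12.22


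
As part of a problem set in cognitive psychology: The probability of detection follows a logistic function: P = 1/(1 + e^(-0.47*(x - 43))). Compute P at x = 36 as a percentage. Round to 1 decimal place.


P(x) = 1/(1 + e^(-0.47*(36 - 43)))
Exponent = -0.47 * -7 = 3.29
e^(3.29) = 26.842864
P = 1/(1 + 26.842864) = 0.035916
Percentage = 3.6


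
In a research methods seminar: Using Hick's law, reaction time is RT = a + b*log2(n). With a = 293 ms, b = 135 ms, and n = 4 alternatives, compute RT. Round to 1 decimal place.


RT = 293 + 135 * log2(4)
log2(4) = 2.0
RT = 293 + 135 * 2.0
= 293 + 270.0
= 563.0 ms


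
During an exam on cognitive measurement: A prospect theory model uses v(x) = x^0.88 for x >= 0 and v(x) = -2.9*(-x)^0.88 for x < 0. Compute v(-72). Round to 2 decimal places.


Since x = -72 < 0, use v(x) = -lambda*(-x)^alpha
(-x) = 72
72^0.88 = 43.0976
v(-72) = -2.9 * 43.0976
= -124.98


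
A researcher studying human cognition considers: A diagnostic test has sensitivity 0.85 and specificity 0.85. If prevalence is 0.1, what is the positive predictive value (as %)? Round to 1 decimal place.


PPV = (sens * prev) / (sens * prev + (1-spec) * (1-prev))
Numerator = 0.85 * 0.1 = 0.085
P(positive and no disease) = (1 - spec) * (1 - prev) = (1 - 0.85) * (1 - 0.1) = 0.135
Denominator = 0.085 + 0.135 = 0.22
PPV = 0.085 / 0.22 = 0.386364
As percentage = 38.6


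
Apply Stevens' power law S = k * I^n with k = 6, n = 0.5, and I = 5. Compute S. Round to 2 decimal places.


S = 6 * 5^0.5
5^0.5 = 2.2361
S = 6 * 2.2361
= 13.42


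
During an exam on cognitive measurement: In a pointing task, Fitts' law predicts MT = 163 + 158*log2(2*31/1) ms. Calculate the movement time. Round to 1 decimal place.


MT = 163 + 158 * log2(2*31/1)
2D/W = 62.0
log2(62.0) = 5.9542
MT = 163 + 158 * 5.9542
= 1103.8 ms


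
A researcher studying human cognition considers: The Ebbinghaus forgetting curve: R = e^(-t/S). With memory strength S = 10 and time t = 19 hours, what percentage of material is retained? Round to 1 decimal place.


R = e^(-t/S)
-t/S = -19/10 = -1.9
R = e^(-1.9) = 0.149569
Percentage = 0.149569 * 100
= 15.0


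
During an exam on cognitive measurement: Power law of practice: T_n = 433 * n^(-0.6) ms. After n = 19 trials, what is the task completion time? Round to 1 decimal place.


T_n = 433 * 19^(-0.6)
19^(-0.6) = 0.170902
T_n = 433 * 0.170902
= 74.0 ms


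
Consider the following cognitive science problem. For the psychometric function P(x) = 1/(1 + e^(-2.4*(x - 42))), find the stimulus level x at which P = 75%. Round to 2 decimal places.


At P = 0.75: 0.75 = 1/(1 + e^(-k*(x-x0)))
Solving: e^(-k*(x-x0)) = 1/3
x = x0 + ln(3)/k
ln(3) = 1.0986
x = 42 + 1.0986/2.4
= 42 + 0.4578
= 42.46


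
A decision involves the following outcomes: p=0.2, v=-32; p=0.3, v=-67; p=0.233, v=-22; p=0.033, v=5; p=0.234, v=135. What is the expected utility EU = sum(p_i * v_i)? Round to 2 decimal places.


EU = sum(p_i * v_i)
0.2 * -32 = -6.4
0.3 * -67 = -20.1
0.233 * -22 = -5.126
0.033 * 5 = 0.165
0.234 * 135 = 31.59
EU = -6.4 + -20.1 + -5.126 + 0.165 + 31.59
= 0.13


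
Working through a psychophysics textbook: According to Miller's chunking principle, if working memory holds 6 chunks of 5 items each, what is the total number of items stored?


Total items = chunks * items_per_chunk
= 6 * 5
= 30


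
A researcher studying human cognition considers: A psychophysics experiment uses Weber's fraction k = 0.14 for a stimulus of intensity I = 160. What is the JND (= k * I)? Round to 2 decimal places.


JND = k * I
JND = 0.14 * 160
= 22.40


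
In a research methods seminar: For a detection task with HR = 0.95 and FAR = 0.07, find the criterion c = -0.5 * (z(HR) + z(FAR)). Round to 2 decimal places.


c = -0.5 * (z(HR) + z(FAR))
z(0.95) = 1.6449
z(0.07) = -1.4758
c = -0.5 * (1.6449 + -1.4758)
= -0.5 * 0.1691
= -0.08


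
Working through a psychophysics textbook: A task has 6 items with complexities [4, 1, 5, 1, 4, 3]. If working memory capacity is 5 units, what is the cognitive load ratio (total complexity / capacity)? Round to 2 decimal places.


Total complexity = 4 + 1 + 5 + 1 + 4 + 3 = 18
Load = total / capacity = 18 / 5
= 3.60


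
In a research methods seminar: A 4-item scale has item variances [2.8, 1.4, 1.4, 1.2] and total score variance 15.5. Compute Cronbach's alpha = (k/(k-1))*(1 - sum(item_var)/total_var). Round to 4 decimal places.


alpha = (k/(k-1)) * (1 - sum(s_i^2)/s_total^2)
sum(item variances) = 6.8
k/(k-1) = 4/3 = 1.333333
1 - 6.8/15.5 = 1 - 0.43871 = 0.56129
alpha = 1.333333 * 0.56129
= 0.7484


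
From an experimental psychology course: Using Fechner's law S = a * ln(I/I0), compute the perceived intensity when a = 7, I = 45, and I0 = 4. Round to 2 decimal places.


S = 7 * ln(45/4)
I/I0 = 11.25
ln(11.25) = 2.4204
S = 7 * 2.4204
= 16.94


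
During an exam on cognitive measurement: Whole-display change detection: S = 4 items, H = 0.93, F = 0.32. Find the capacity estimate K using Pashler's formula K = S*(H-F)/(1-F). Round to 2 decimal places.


K = S * (H - F) / (1 - F)
H - F = 0.61
1 - F = 0.68
K = 4 * 0.61 / 0.68
= 3.59


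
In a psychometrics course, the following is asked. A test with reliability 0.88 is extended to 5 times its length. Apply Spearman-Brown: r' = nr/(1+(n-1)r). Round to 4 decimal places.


r_new = n*r / (1 + (n-1)*r)
Numerator = 5 * 0.88 = 4.4
Denominator = 1 + 4 * 0.88 = 4.52
r_new = 4.4 / 4.52
= 0.9735


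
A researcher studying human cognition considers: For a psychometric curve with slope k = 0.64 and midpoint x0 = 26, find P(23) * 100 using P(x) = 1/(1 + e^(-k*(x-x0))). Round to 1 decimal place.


P(x) = 1/(1 + e^(-0.64*(23 - 26)))
Exponent = -0.64 * -3 = 1.92
e^(1.92) = 6.820958
P = 1/(1 + 6.820958) = 0.127862
Percentage = 12.8


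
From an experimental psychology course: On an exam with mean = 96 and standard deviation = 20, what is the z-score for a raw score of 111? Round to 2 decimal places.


z = (X - mu) / sigma
= (111 - 96) / 20
= 15 / 20
= 0.75


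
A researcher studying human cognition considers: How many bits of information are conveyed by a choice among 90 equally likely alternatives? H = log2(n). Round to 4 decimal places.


H = log2(n)
H = log2(90)
= 6.4919


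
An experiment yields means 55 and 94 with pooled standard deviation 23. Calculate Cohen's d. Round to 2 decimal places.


Cohen's d = (M1 - M2) / S_pooled
= (55 - 94) / 23
= -39 / 23
= -1.70


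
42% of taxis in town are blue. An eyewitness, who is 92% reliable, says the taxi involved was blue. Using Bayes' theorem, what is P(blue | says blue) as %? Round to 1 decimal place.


P(blue | says blue) = P(says blue | blue)*P(blue) / [P(says blue | blue)*P(blue) + P(says blue | not blue)*P(not blue)]
Numerator = 0.92 * 0.42 = 0.3864
False identification = 0.08 * 0.58 = 0.0464
P = 0.3864 / (0.3864 + 0.0464)
= 0.3864 / 0.4328
As percentage = 89.3


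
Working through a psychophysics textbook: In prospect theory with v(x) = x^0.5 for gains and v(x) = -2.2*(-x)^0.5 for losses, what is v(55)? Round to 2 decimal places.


Since x = 55 >= 0, use v(x) = x^0.5
55^0.5 = 7.4162
v(55) = 7.42


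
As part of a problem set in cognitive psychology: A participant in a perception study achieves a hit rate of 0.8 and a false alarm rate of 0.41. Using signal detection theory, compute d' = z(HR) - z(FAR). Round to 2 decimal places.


d' = z(HR) - z(FAR)
z(0.8) = 0.8416
z(0.41) = -0.2275
d' = 0.8416 - -0.2275
= 1.07


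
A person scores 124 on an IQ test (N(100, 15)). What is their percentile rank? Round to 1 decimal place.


z = (IQ - mean) / SD
z = (124 - 100) / 15 = 1.6
Percentile = Phi(1.6) * 100
Phi(1.6) = 0.945201
= 94.5


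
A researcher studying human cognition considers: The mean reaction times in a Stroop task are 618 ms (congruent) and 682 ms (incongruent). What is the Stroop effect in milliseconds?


Stroop effect = RT(incongruent) - RT(congruent)
= 682 - 618
= 64 ms


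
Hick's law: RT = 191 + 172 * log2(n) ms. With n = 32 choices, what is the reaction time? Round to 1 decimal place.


RT = 191 + 172 * log2(32)
log2(32) = 5.0
RT = 191 + 172 * 5.0
= 191 + 860.0
= 1051.0 ms


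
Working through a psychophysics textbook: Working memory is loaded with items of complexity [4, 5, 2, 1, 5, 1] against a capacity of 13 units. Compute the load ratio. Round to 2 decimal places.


Total complexity = 4 + 5 + 2 + 1 + 5 + 1 = 18
Load = total / capacity = 18 / 13
= 1.38


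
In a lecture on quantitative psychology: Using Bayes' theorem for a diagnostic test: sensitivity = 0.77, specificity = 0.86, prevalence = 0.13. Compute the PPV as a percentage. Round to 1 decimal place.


PPV = (sens * prev) / (sens * prev + (1-spec) * (1-prev))
Numerator = 0.77 * 0.13 = 0.1001
P(positive and no disease) = (1 - spec) * (1 - prev) = (1 - 0.86) * (1 - 0.13) = 0.1218
Denominator = 0.1001 + 0.1218 = 0.2219
PPV = 0.1001 / 0.2219 = 0.451104
As percentage = 45.1


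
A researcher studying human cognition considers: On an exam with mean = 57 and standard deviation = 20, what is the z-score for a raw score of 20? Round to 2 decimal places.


z = (X - mu) / sigma
= (20 - 57) / 20
= -37 / 20
= -1.85


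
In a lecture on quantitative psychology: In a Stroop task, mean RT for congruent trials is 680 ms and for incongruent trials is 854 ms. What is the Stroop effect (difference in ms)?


Stroop effect = RT(incongruent) - RT(congruent)
= 854 - 680
= 174 ms


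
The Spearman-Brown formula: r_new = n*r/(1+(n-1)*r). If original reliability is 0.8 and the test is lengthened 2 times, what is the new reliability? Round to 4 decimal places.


r_new = n*r / (1 + (n-1)*r)
Numerator = 2 * 0.8 = 1.6
Denominator = 1 + 1 * 0.8 = 1.8
r_new = 1.6 / 1.8
= 0.8889


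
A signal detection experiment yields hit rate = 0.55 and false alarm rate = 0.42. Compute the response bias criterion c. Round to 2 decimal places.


c = -0.5 * (z(HR) + z(FAR))
z(0.55) = 0.1257
z(0.42) = -0.2019
c = -0.5 * (0.1257 + -0.2019)
= -0.5 * -0.0762
= 0.04


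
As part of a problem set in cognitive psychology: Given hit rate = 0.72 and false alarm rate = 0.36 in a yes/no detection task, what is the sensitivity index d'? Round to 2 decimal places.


d' = z(HR) - z(FAR)
z(0.72) = 0.5828
z(0.36) = -0.3585
d' = 0.5828 - -0.3585
= 0.94


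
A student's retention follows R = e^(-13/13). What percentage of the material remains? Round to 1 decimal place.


R = e^(-t/S)
-t/S = -13/13 = -1.0
R = e^(-1.0) = 0.367879
Percentage = 0.367879 * 100
= 36.8


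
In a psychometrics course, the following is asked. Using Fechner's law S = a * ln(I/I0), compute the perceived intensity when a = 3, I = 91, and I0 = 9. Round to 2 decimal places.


S = 3 * ln(91/9)
I/I0 = 10.111111
ln(10.111111) = 2.3136
S = 3 * 2.3136
= 6.94


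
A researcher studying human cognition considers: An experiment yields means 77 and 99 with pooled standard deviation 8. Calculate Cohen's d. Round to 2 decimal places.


Cohen's d = (M1 - M2) / S_pooled
= (77 - 99) / 8
= -22 / 8
= -2.75


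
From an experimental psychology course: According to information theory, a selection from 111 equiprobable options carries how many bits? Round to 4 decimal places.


H = log2(n)
H = log2(111)
= 6.7944


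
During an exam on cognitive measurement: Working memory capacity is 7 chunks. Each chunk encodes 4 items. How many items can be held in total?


Total items = chunks * items_per_chunk
= 7 * 4
= 28


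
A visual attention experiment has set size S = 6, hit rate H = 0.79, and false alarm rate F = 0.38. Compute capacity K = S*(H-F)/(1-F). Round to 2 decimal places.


K = S * (H - F) / (1 - F)
H - F = 0.41
1 - F = 0.62
K = 6 * 0.41 / 0.62
= 3.97


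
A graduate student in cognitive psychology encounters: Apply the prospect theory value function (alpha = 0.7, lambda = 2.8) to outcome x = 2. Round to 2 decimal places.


Since x = 2 >= 0, use v(x) = x^0.7
2^0.7 = 1.6245
v(2) = 1.62


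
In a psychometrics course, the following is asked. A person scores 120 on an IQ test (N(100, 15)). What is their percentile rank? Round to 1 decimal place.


z = (IQ - mean) / SD
z = (120 - 100) / 15 = 1.3333
Percentile = Phi(1.3333) * 100
Phi(1.3333) = 0.908783
= 90.9


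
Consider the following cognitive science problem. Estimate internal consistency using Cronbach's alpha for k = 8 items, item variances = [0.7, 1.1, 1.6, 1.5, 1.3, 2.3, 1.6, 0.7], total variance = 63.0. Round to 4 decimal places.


alpha = (k/(k-1)) * (1 - sum(s_i^2)/s_total^2)
sum(item variances) = 10.8
k/(k-1) = 8/7 = 1.142857
1 - 10.8/63.0 = 1 - 0.171429 = 0.828571
alpha = 1.142857 * 0.828571
= 0.9469


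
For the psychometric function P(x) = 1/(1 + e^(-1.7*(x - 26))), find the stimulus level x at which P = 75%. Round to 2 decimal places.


At P = 0.75: 0.75 = 1/(1 + e^(-k*(x-x0)))
Solving: e^(-k*(x-x0)) = 1/3
x = x0 + ln(3)/k
ln(3) = 1.0986
x = 26 + 1.0986/1.7
= 26 + 0.6462
= 26.65


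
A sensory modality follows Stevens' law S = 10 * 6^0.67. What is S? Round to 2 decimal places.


S = 10 * 6^0.67
6^0.67 = 3.3217
S = 10 * 3.3217
= 33.22


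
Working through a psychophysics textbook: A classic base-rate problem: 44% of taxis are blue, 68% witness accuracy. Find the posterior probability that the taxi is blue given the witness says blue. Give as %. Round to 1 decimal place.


P(blue | says blue) = P(says blue | blue)*P(blue) / [P(says blue | blue)*P(blue) + P(says blue | not blue)*P(not blue)]
Numerator = 0.68 * 0.44 = 0.2992
False identification = 0.32 * 0.56 = 0.1792
P = 0.2992 / (0.2992 + 0.1792)
= 0.2992 / 0.4784
As percentage = 62.5


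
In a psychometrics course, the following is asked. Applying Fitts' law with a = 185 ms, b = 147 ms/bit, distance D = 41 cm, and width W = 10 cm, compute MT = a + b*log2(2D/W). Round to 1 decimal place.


MT = 185 + 147 * log2(2*41/10)
2D/W = 8.2
log2(8.2) = 3.0356
MT = 185 + 147 * 3.0356
= 631.2 ms


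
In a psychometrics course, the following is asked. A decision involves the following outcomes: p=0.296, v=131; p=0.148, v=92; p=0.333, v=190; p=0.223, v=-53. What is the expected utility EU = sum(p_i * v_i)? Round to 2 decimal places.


EU = sum(p_i * v_i)
0.296 * 131 = 38.776
0.148 * 92 = 13.616
0.333 * 190 = 63.27
0.223 * -53 = -11.819
EU = 38.776 + 13.616 + 63.27 + -11.819
= 103.84


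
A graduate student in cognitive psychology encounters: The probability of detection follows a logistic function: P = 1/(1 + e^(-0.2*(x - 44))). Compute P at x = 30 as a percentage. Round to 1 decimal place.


P(x) = 1/(1 + e^(-0.2*(30 - 44)))
Exponent = -0.2 * -14 = 2.8
e^(2.8) = 16.444647
P = 1/(1 + 16.444647) = 0.057324
Percentage = 5.7


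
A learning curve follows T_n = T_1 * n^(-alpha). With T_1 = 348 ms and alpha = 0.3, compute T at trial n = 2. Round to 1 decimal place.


T_n = 348 * 2^(-0.3)
2^(-0.3) = 0.812252
T_n = 348 * 0.812252
= 282.7 ms


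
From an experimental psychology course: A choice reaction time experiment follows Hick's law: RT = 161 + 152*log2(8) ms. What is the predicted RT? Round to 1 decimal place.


RT = 161 + 152 * log2(8)
log2(8) = 3.0
RT = 161 + 152 * 3.0
= 161 + 456.0
= 617.0 ms


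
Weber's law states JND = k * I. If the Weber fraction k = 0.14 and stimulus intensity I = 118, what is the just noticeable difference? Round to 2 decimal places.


JND = k * I
JND = 0.14 * 118
= 16.52


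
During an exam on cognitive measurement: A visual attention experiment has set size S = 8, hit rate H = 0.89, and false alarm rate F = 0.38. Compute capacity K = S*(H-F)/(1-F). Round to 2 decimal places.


K = S * (H - F) / (1 - F)
H - F = 0.51
1 - F = 0.62
K = 8 * 0.51 / 0.62
= 6.58


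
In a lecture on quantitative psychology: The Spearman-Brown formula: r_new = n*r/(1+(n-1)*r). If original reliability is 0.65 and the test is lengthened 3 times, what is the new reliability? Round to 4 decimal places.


r_new = n*r / (1 + (n-1)*r)
Numerator = 3 * 0.65 = 1.95
Denominator = 1 + 2 * 0.65 = 2.3
r_new = 1.95 / 2.3
= 0.8478


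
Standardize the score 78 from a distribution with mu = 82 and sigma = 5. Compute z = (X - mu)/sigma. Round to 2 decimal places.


z = (X - mu) / sigma
= (78 - 82) / 5
= -4 / 5
= -0.80


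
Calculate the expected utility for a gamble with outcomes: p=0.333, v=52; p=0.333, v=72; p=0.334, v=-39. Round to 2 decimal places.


EU = sum(p_i * v_i)
0.333 * 52 = 17.316
0.333 * 72 = 23.976
0.334 * -39 = -13.026
EU = 17.316 + 23.976 + -13.026
= 28.27


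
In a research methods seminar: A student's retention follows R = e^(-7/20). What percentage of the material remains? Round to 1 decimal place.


R = e^(-t/S)
-t/S = -7/20 = -0.35
R = e^(-0.35) = 0.704688
Percentage = 0.704688 * 100
= 70.5


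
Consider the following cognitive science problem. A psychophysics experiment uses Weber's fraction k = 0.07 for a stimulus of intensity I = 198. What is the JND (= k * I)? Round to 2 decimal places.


JND = k * I
JND = 0.07 * 198
= 13.86
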